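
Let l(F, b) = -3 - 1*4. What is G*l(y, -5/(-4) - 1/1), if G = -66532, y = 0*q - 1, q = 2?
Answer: 465724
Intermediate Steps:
y = -1 (y = 0*2 - 1 = 0 - 1 = -1)
l(F, b) = -7 (l(F, b) = -3 - 4 = -7)
G*l(y, -5/(-4) - 1/1) = -66532*(-7) = 465724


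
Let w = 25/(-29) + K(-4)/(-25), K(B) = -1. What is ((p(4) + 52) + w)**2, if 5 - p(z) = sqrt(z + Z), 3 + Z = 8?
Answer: 1486410916/525625 ≈ 2827.9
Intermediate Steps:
Z = 5 (Z = -3 + 8 = 5)
p(z) = 5 - sqrt(5 + z) (p(z) = 5 - sqrt(z + 5) = 5 - sqrt(5 + z))
w = -596/725 (w = 25/(-29) - 1/(-25) = 25*(-1/29) - 1*(-1/25) = -25/29 + 1/25 = -596/725 ≈ -0.82207)
((p(4) + 52) + w)**2 = (((5 - sqrt(5 + 4)) + 52) - 596/725)**2 = (((5 - sqrt(9)) + 52) - 596/725)**2 = (((5 - 1*3) + 52) - 596/725)**2 = (((5 - 3) + 52) - 596/725)**2 = ((2 + 52) - 596/725)**2 = (54 - 596/725)**2 = (38554/725)**2 = 1486410916/525625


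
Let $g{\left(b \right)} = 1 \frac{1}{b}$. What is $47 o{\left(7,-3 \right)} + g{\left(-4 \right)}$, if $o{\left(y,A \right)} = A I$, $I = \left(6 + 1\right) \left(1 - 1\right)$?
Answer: $- \frac{1}{4} \approx -0.25$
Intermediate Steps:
$g{\left(b \right)} = \frac{1}{b}$
$I = 0$ ($I = 7 \cdot 0 = 0$)
$o{\left(y,A \right)} = 0$ ($o{\left(y,A \right)} = A 0 = 0$)
$47 o{\left(7,-3 \right)} + g{\left(-4 \right)} = 47 \cdot 0 + \frac{1}{-4} = 0 - \frac{1}{4} = - \frac{1}{4}$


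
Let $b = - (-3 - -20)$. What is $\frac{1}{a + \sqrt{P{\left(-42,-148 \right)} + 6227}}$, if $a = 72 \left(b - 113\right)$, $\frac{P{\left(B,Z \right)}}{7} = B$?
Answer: $- \frac{9360}{87603667} - \frac{\sqrt{5933}}{87603667} \approx -0.00010772$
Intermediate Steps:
$P{\left(B,Z \right)} = 7 B$
$b = -17$ ($b = - (-3 + 20) = \left(-1\right) 17 = -17$)
$a = -9360$ ($a = 72 \left(-17 - 113\right) = 72 \left(-130\right) = -9360$)
$\frac{1}{a + \sqrt{P{\left(-42,-148 \right)} + 6227}} = \frac{1}{-9360 + \sqrt{7 \left(-42\right) + 6227}} = \frac{1}{-9360 + \sqrt{-294 + 6227}} = \frac{1}{-9360 + \sqrt{5933}}$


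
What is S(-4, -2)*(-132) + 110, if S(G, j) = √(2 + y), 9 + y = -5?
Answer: 110 - 264*I*√3 ≈ 110.0 - 457.26*I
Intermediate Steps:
y = -14 (y = -9 - 5 = -14)
S(G, j) = 2*I*√3 (S(G, j) = √(2 - 14) = √(-12) = 2*I*√3)
S(-4, -2)*(-132) + 110 = (2*I*√3)*(-132) + 110 = -264*I*√3 + 110 = 110 - 264*I*√3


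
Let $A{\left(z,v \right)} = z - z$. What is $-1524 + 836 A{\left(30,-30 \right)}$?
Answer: $-1524$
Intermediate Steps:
$A{\left(z,v \right)} = 0$
$-1524 + 836 A{\left(30,-30 \right)} = -1524 + 836 \cdot 0 = -1524 + 0 = -1524$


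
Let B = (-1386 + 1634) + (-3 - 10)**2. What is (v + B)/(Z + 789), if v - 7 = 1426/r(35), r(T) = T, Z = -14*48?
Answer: 5422/1365 ≈ 3.9722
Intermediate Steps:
Z = -672
B = 417 (B = 248 + (-13)**2 = 248 + 169 = 417)
v = 1671/35 (v = 7 + 1426/35 = 1671/35 ≈ 47.743)
(v + B)/(Z + 789) = (1671/35 + 417)/(-672 + 789) = (16266/35)/117 = (16266/35)*(1/117) = 5422/1365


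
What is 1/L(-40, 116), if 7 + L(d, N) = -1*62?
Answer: -1/69 ≈ -0.014493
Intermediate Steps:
L(d, N) = -69 (L(d, N) = -7 - 1*62 = -7 - 62 = -69)
1/L(-40, 116) = 1/(-69) = -1/69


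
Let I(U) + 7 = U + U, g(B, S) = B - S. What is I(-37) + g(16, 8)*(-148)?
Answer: -1265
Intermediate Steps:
I(U) = -7 + 2*U (I(U) = -7 + (U + U) = -7 + 2*U)
I(-37) + g(16, 8)*(-148) = (-7 + 2*(-37)) + (16 - 1*8)*(-148) = (-7 - 74) + (16 - 8)*(-148) = -81 + 8*(-148) = -81 - 1184 = -1265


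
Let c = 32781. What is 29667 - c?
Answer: -3114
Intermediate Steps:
29667 - c = 29667 - 1*32781 = 29667 - 32781 = -3114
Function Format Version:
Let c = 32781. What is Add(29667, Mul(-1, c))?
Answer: -3114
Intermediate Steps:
Add(29667, Mul(-1, c)) = Add(29667, Mul(-1, 32781)) = Add(29667, -32781) = -3114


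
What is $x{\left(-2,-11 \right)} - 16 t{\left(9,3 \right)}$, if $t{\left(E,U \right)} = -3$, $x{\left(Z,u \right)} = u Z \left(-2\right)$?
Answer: $4$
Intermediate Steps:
$x{\left(Z,u \right)} = - 2 Z u$ ($x{\left(Z,u \right)} = u \left(- 2 Z\right) = - 2 Z u$)
$x{\left(-2,-11 \right)} - 16 t{\left(9,3 \right)} = \left(-2\right) \left(-2\right) \left(-11\right) - -48 = -44 + 48 = 4$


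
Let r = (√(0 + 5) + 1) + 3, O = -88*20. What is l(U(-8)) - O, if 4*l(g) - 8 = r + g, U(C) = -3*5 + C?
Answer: 7029/4 + √5/4 ≈ 1757.8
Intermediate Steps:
O = -1760
r = 4 + √5 (r = (√5 + 1) + 3 = (1 + √5) + 3 = 4 + √5 ≈ 6.2361)
U(C) = -15 + C
l(g) = 3 + g/4 + √5/4 (l(g) = 2 + ((4 + √5) + g)/4 = 2 + (4 + g + √5)/4 = 2 + (1 + g/4 + √5/4) = 3 + g/4 + √5/4)
l(U(-8)) - O = (3 + (-15 - 8)/4 + √5/4) - 1*(-1760) = (3 + (¼)*(-23) + √5/4) + 1760 = (3 - 23/4 + √5/4) + 1760 = (-11/4 + √5/4) + 1760 = 7029/4 + √5/4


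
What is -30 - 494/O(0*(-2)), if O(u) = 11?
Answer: -824/11 ≈ -74.909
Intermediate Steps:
-30 - 494/O(0*(-2)) = -30 - 494/11 = -824/11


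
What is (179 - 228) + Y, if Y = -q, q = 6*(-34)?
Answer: 155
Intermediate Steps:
q = -204
Y = 204 (Y = -1*(-204) = 204)
(179 - 228) + Y = (179 - 228) + 204 = -49 + 204 = 155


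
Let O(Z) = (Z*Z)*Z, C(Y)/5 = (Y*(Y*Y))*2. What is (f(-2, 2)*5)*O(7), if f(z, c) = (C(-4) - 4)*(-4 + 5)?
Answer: -1104460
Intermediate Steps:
C(Y) = 10*Y**3 (C(Y) = 5*((Y*(Y*Y))*2) = 5*((Y*Y**2)*2) = 5*(Y**3*2) = 5*(2*Y**3) = 10*Y**3)
O(Z) = Z**3 (O(Z) = Z**2*Z = Z**3)
f(z, c) = -644 (f(z, c) = (10*(-4)**3 - 4)*(-4 + 5) = (10*(-64) - 4)*1 = (-640 - 4)*1 = -644*1 = -644)
(f(-2, 2)*5)*O(7) = -644*5*7**3 = -3220*343 = -1104460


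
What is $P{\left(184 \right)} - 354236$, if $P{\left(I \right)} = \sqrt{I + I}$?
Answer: $-354236 + 4 \sqrt{23} \approx -3.5422 \cdot 10^{5}$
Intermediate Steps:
$P{\left(I \right)} = \sqrt{2} \sqrt{I}$ ($P{\left(I \right)} = \sqrt{2 I} = \sqrt{2} \sqrt{I}$)
$P{\left(184 \right)} - 354236 = \sqrt{2} \sqrt{184} - 354236 = \sqrt{2} \cdot 2 \sqrt{46} - 354236 = 4 \sqrt{23} - 354236 = -354236 + 4 \sqrt{23}$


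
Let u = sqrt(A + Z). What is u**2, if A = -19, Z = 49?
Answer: 30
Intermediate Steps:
u = sqrt(30) (u = sqrt(-19 + 49) = sqrt(30) ≈ 5.4772)
u**2 = (sqrt(30))**2 = 30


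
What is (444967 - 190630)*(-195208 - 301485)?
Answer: -126327407541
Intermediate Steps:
(444967 - 190630)*(-195208 - 301485) = 254337*(-496693) = -126327407541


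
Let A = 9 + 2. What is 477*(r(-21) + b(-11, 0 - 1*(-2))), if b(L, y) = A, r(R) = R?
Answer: -4770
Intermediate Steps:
A = 11
b(L, y) = 11
477*(r(-21) + b(-11, 0 - 1*(-2))) = 477*(-21 + 11) = 477*(-10) = -4770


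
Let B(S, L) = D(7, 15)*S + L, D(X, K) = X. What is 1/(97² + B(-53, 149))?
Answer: 1/9187 ≈ 0.00010885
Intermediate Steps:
B(S, L) = L + 7*S (B(S, L) = 7*S + L = L + 7*S)
1/(97² + B(-53, 149)) = 1/(97² + (149 + 7*(-53))) = 1/(9409 + (149 - 371)) = 1/(9409 - 222) = 1/9187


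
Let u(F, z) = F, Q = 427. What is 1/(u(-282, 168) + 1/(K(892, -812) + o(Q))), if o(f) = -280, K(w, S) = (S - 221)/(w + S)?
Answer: -23433/6608186 ≈ -0.0035461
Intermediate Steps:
K(w, S) = (-221 + S)/(S + w)
1/(u(-282, 168) + 1/(K(892, -812) + o(Q))) = 1/(-282 + 1/((-221 - 812)/(-812 + 892) - 280)) = 1/(-282 + 1/(-1033/80 - 280)) = 1/(-282 + 1/(-23433/80)) = 1/(-282 - 80/23433) = 1/(-6608186/23433) = -23433/6608186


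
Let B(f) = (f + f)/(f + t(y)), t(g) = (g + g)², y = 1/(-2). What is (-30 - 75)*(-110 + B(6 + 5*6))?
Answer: 419790/37 ≈ 11346.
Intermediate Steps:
y = -½ (y = 1*(-½) = -½ ≈ -0.50000)
t(g) = 4*g² (t(g) = (2*g)² = 4*g²)
B(f) = 2*f/(1 + f) (B(f) = (f + f)/(f + 4*(-½)²) = (2*f)/(f + 4*(¼)) = (2*f)/(f + 1) = (2*f)/(1 + f) = 2*f/(1 + f))
(-30 - 75)*(-110 + B(6 + 5*6)) = (-30 - 75)*(-110 + 2*(6 + 5*6)/(1 + (6 + 5*6))) = -105*(-110 + 2*(6 + 30)/(1 + (6 + 30))) = -105*(-110 + 2*36/(1 + 36)) = -105*(-110 + 2*36/37) = -105*(-110 + 2*36*(1/37)) = -105*(-110 + 72/37) = -105*(-3998/37) = 419790/37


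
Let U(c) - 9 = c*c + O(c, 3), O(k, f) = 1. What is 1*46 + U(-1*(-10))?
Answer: 156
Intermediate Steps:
U(c) = 10 + c² (U(c) = 9 + (c*c + 1) = 9 + (c² + 1) = 9 + (1 + c²) = 10 + c²)
1*46 + U(-1*(-10)) = 1*46 + (10 + (-1*(-10))²) = 46 + (10 + 10²) = 46 + (10 + 100) = 46 + 110 = 156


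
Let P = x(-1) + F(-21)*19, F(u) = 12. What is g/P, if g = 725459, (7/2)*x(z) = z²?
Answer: 5078213/1598 ≈ 3177.9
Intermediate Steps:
x(z) = 2*z²/7
P = 1598/7 (P = (2/7)*(-1)² + 12*19 = (2/7)*1 + 228 = 2/7 + 228 = 1598/7 ≈ 228.29)
g/P = 725459/(1598/7) = 725459*(7/1598) = 5078213/1598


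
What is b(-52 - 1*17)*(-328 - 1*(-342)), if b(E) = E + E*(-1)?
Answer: 0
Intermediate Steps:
b(E) = 0 (b(E) = E - E = 0)
b(-52 - 1*17)*(-328 - 1*(-342)) = 0*(-328 - 1*(-342)) = 0*(-328 + 342) = 0*14 = 0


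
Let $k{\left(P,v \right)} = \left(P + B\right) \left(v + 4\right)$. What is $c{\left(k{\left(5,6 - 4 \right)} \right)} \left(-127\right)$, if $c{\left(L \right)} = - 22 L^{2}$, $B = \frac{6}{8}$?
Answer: $\frac{6651117}{2} \approx 3.3256 \cdot 10^{6}$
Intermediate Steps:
$B = \frac{3}{4}$ ($B = 6 \cdot \frac{1}{8} = \frac{3}{4} \approx 0.75$)
$k{\left(P,v \right)} = \left(4 + v\right) \left(\frac{3}{4} + P\right)$ ($k{\left(P,v \right)} = \left(P + \frac{3}{4}\right) \left(v + 4\right) = \left(\frac{3}{4} + P\right) \left(4 + v\right) = \left(4 + v\right) \left(\frac{3}{4} + P\right)$)
$c{\left(k{\left(5,6 - 4 \right)} \right)} \left(-127\right) = - 22 \left(3 + 4 \cdot 5 + \frac{3 \left(6 - 4\right)}{4} + 5 \left(6 - 4\right)\right)^{2} \left(-127\right) = - 22 \left(3 + 20 + \frac{3 \left(6 - 4\right)}{4} + 5 \left(6 - 4\right)\right)^{2} \left(-127\right) = - 22 \left(3 + 20 + \frac{3}{4} \cdot 2 + 5 \cdot 2\right)^{2} \left(-127\right) = - 22 \left(3 + 20 + \frac{3}{2} + 10\right)^{2} \left(-127\right) = - 22 \left(\frac{69}{2}\right)^{2} \left(-127\right) = \left(-22\right) \frac{4761}{4} \left(-127\right) = \left(- \frac{52371}{2}\right) \left(-127\right) = \frac{6651117}{2}$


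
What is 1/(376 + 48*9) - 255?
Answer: -206039/808 ≈ -255.00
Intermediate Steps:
1/(376 + 48*9) - 255 = 1/(376 + 432) - 255 = 1/808 - 255 = -206039/808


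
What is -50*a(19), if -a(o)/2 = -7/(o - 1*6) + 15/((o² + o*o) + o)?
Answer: -12800/247 ≈ -51.822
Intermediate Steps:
a(o) = -30/(o + 2*o²) + 14/(-6 + o) (a(o) = -2*(-7/(o - 1*6) + 15/((o² + o*o) + o)) = -2*(-7/(o - 6) + 15/((o² + o²) + o)) = -2*(-7/(-6 + o) + 15/(2*o² + o)) = -2*(-7/(-6 + o) + 15/(o + 2*o²)) = -30/(o + 2*o²) + 14/(-6 + o))
-50*a(19) = -200*(-45 - 7*19² + 4*19)/(19*(6 - 2*19² + 11*19)) = -200*(-45 - 7*361 + 76)/(19*(6 - 2*361 + 209)) = -200*(-45 - 2527 + 76)/(19*(6 - 722 + 209)) = -200*(-2496)/(19*(-507)) = -200*(-1)*(-2496)/(19*507) = -50*256/247 = -12800/247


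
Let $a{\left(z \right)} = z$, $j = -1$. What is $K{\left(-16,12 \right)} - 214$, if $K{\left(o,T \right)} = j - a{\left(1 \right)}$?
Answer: $-216$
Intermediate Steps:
$K{\left(o,T \right)} = -2$ ($K{\left(o,T \right)} = -1 - 1 = -2$)
$K{\left(-16,12 \right)} - 214 = -2 - 214 = -216$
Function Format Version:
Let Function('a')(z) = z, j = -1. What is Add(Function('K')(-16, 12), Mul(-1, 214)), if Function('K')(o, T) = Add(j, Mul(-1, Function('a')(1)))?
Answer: -216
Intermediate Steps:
Function('K')(o, T) = -2 (Function('K')(o, T) = Add(-1, Mul(-1, 1)) = Add(-1, -1) = -2)
Add(Function('K')(-16, 12), Mul(-1, 214)) = Add(-2, Mul(-1, 214)) = Add(-2, -214) = -216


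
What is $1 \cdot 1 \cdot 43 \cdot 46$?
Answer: $1978$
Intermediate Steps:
$1 \cdot 1 \cdot 43 \cdot 46 = 1 \cdot 43 \cdot 46 = 43 \cdot 46 = 1978$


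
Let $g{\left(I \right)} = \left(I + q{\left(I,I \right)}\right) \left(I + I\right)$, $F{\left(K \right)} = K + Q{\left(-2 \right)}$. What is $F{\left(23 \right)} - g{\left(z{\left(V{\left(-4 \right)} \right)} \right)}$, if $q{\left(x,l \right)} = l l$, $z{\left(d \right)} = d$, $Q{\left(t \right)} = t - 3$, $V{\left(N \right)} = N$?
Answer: $114$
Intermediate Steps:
$Q{\left(t \right)} = -3 + t$ ($Q{\left(t \right)} = t - 3 = -3 + t$)
$q{\left(x,l \right)} = l^{2}$
$F{\left(K \right)} = -5 + K$ ($F{\left(K \right)} = K - 5 = -5 + K$)
$g{\left(I \right)} = 2 I \left(I + I^{2}\right)$ ($g{\left(I \right)} = \left(I + I^{2}\right) \left(I + I\right) = \left(I + I^{2}\right) 2 I = 2 I \left(I + I^{2}\right)$)
$F{\left(23 \right)} - g{\left(z{\left(V{\left(-4 \right)} \right)} \right)} = \left(-5 + 23\right) - 2 \left(-4\right)^{2} \left(1 - 4\right) = 18 - 2 \cdot 16 \left(-3\right) = 18 - -96 = 18 + 96 = 114$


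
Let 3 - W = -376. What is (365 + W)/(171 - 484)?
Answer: -744/313 ≈ -2.3770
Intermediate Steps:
W = 379 (W = 3 - 1*(-376) = 3 + 376 = 379)
(365 + W)/(171 - 484) = (365 + 379)/(171 - 484) = 744/(-313) = 744*(-1/313) = -744/313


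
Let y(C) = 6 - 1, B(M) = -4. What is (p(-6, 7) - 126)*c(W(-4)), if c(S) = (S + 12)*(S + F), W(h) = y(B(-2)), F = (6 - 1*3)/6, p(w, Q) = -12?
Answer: -12903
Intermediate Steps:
F = ½ (F = (6 - 3)*(⅙) = 3*(⅙) = ½ ≈ 0.50000)
y(C) = 5
W(h) = 5
c(S) = (½ + S)*(12 + S) (c(S) = (S + 12)*(S + ½) = (12 + S)*(½ + S) = (½ + S)*(12 + S))
(p(-6, 7) - 126)*c(W(-4)) = (-12 - 126)*(6 + 5² + (25/2)*5) = -138*(6 + 25 + 125/2) = -138*187/2 = -12903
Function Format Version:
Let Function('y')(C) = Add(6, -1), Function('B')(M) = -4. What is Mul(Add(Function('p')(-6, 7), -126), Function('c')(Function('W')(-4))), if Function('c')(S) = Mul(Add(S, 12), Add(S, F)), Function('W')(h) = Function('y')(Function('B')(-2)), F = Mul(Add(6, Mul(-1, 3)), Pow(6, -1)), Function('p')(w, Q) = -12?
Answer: -12903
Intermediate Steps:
F = Rational(1, 2) (F = Mul(Add(6, -3), Rational(1, 6)) = Mul(3, Rational(1, 6)) = Rational(1, 2) ≈ 0.50000)
Function('y')(C) = 5
Function('W')(h) = 5
Function('c')(S) = Mul(Add(Rational(1, 2), S), Add(12, S)) (Function('c')(S) = Mul(Add(S, 12), Add(S, Rational(1, 2))) = Mul(Add(12, S), Add(Rational(1, 2), S)) = Mul(Add(Rational(1, 2), S), Add(12, S)))
Mul(Add(Function('p')(-6, 7), -126), Function('c')(Function('W')(-4))) = Mul(Add(-12, -126), Add(6, Pow(5, 2), Mul(Rational(25, 2), 5))) = Mul(-138, Add(6, 25, Rational(125, 2))) = Mul(-138, Rational(187, 2)) = -12903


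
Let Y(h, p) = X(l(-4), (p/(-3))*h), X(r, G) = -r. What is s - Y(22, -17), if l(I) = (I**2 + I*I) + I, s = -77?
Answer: -49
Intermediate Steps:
l(I) = I + 2*I**2 (l(I) = (I**2 + I**2) + I = 2*I**2 + I = I + 2*I**2)
Y(h, p) = -28 (Y(h, p) = -(-4)*(1 + 2*(-4)) = -(-4)*(1 - 8) = -(-4)*(-7) = -1*28 = -28)
s - Y(22, -17) = -77 - 1*(-28) = -77 + 28 = -49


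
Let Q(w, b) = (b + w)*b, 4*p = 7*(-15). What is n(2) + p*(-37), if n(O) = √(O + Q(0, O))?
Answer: 3885/4 + √6 ≈ 973.70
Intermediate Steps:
p = -105/4 (p = (7*(-15))/4 = (¼)*(-105) = -105/4 ≈ -26.250)
Q(w, b) = b*(b + w)
n(O) = √(O + O²) (n(O) = √(O + O*(O + 0)) = √(O + O*O) = √(O + O²))
n(2) + p*(-37) = √(2*(1 + 2)) - 105/4*(-37) = √(2*3) + 3885/4 = √6 + 3885/4 = 3885/4 + √6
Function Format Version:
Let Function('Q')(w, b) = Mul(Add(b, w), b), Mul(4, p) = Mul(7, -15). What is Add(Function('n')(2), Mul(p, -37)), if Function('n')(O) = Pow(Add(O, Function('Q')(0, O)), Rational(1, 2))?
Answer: Add(Rational(3885, 4), Pow(6, Rational(1, 2))) ≈ 973.70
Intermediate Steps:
p = Rational(-105, 4) (p = Mul(Rational(1, 4), Mul(7, -15)) = Mul(Rational(1, 4), -105) = Rational(-105, 4) ≈ -26.250)
Function('Q')(w, b) = Mul(b, Add(b, w))
Function('n')(O) = Pow(Add(O, Pow(O, 2)), Rational(1, 2)) (Function('n')(O) = Pow(Add(O, Mul(O, Add(O, 0))), Rational(1, 2)) = Pow(Add(O, Mul(O, O)), Rational(1, 2)) = Pow(Add(O, Pow(O, 2)), Rational(1, 2)))
Add(Function('n')(2), Mul(p, -37)) = Add(Pow(Mul(2, Add(1, 2)), Rational(1, 2)), Mul(Rational(-105, 4), -37)) = Add(Pow(Mul(2, 3), Rational(1, 2)), Rational(3885, 4)) = Add(Pow(6, Rational(1, 2)), Rational(3885, 4)) = Add(Rational(3885, 4), Pow(6, Rational(1, 2)))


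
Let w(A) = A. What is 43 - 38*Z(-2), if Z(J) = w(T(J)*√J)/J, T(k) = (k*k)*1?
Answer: 43 + 76*I*√2 ≈ 43.0 + 107.48*I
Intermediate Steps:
T(k) = k² (T(k) = k²*1 = k²)
Z(J) = J^(3/2) (Z(J) = (J²*√J)/J = J^(5/2)/J = J^(3/2))
43 - 38*Z(-2) = 43 - (-76)*I*√2 = 43 + 76*I*√2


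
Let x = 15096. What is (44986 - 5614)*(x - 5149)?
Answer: 391633284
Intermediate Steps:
(44986 - 5614)*(x - 5149) = (44986 - 5614)*(15096 - 5149) = 39372*9947 = 391633284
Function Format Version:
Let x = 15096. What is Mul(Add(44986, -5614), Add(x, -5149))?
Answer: 391633284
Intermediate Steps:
Mul(Add(44986, -5614), Add(x, -5149)) = Mul(Add(44986, -5614), Add(15096, -5149)) = Mul(39372, 9947) = 391633284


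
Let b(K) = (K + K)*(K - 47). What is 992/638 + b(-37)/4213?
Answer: 370232/122177 ≈ 3.0303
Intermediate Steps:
b(K) = 2*K*(-47 + K) (b(K) = (2*K)*(-47 + K) = 2*K*(-47 + K))
992/638 + b(-37)/4213 = 992/638 + (2*(-37)*(-47 - 37))/4213 = 992*(1/638) + (2*(-37)*(-84))*(1/4213) = 496/319 + 6216*(1/4213) = 496/319 + 6216/4213 = 370232/122177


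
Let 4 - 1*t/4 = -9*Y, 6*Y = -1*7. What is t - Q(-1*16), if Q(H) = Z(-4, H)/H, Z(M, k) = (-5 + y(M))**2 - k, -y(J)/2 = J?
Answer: -391/16 ≈ -24.438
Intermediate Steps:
y(J) = -2*J
Y = -7/6 (Y = (-1*7)/6 = (1/6)*(-7) = -7/6 ≈ -1.1667)
t = -26 (t = 16 - (-36)*(-7)/6 = 16 - 4*21/2 = 16 - 42 = -26)
Z(M, k) = (-5 - 2*M)**2 - k
Q(H) = (9 - H)/H (Q(H) = ((5 + 2*(-4))**2 - H)/H = ((5 - 8)**2 - H)/H = ((-3)**2 - H)/H = (9 - H)/H)
t - Q(-1*16) = -26 - (9 - (-1)*16)/((-1*16)) = -26 - (9 - 1*(-16))/(-16) = -26 - (-1)*(9 + 16)/16 = -26 - (-1)*25/16 = -26 - 1*(-25/16) = -26 + 25/16 = -391/16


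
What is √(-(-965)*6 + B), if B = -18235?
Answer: I*√12445 ≈ 111.56*I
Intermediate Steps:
√(-(-965)*6 + B) = √(-(-965)*6 - 18235) = √(-965*(-6) - 18235) = √(5790 - 18235) = √(-12445) = I*√12445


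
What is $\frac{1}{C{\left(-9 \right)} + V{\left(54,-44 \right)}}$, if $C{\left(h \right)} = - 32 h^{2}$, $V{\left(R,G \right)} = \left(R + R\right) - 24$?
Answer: $- \frac{1}{2508} \approx -0.00039872$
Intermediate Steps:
$V{\left(R,G \right)} = -24 + 2 R$ ($V{\left(R,G \right)} = 2 R - 24 = -24 + 2 R$)
$C{\left(h \right)} = - 32 h^{2}$
$\frac{1}{C{\left(-9 \right)} + V{\left(54,-44 \right)}} = \frac{1}{- 32 \left(-9\right)^{2} + \left(-24 + 2 \cdot 54\right)} = \frac{1}{\left(-32\right) 81 + \left(-24 + 108\right)} = \frac{1}{-2592 + 84} = \frac{1}{-2508} = - \frac{1}{2508}$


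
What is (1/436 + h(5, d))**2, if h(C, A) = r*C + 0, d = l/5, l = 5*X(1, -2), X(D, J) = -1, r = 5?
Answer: 118831801/190096 ≈ 625.11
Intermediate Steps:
l = -5 (l = 5*(-1) = -5)
d = -1 (d = -5/5 = -5*1/5 = -1)
h(C, A) = 5*C (h(C, A) = 5*C + 0 = 5*C)
(1/436 + h(5, d))**2 = (1/436 + 5*5)**2 = (1/436 + 25)**2 = (10901/436)**2 = 118831801/190096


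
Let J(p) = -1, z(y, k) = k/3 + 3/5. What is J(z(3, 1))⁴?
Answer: 1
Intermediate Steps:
z(y, k) = ⅗ + k/3 (z(y, k) = k*(⅓) + 3*(⅕) = k/3 + ⅗ = ⅗ + k/3)
J(z(3, 1))⁴ = (-1)⁴ = 1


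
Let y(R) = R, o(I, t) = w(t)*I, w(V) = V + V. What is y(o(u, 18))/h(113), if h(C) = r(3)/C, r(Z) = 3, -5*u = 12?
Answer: -16272/5 ≈ -3254.4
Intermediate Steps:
u = -12/5 (u = -⅕*12 = -12/5 ≈ -2.4000)
w(V) = 2*V
o(I, t) = 2*I*t (o(I, t) = (2*t)*I = 2*I*t)
h(C) = 3/C
y(o(u, 18))/h(113) = (2*(-12/5)*18)/((3/113)) = -432/(5*(3*(1/113))) = -432/(5*3/113) = -432/5*113/3 = -16272/5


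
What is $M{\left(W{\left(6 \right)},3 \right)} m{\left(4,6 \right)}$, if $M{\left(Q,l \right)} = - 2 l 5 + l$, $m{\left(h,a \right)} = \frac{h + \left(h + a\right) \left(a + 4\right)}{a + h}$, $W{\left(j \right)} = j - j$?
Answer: $- \frac{1404}{5} \approx -280.8$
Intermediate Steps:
$W{\left(j \right)} = 0$
$m{\left(h,a \right)} = \frac{h + \left(4 + a\right) \left(a + h\right)}{a + h}$ ($m{\left(h,a \right)} = \frac{h + \left(a + h\right) \left(4 + a\right)}{a + h} = \frac{h + \left(4 + a\right) \left(a + h\right)}{a + h}$)
$M{\left(Q,l \right)} = - 9 l$ ($M{\left(Q,l \right)} = - 10 l + l = - 9 l$)
$M{\left(W{\left(6 \right)},3 \right)} m{\left(4,6 \right)} = \left(-9\right) 3 \frac{6^{2} + 4 \cdot 6 + 5 \cdot 4 + 6 \cdot 4}{6 + 4} = - 27 \frac{36 + 24 + 20 + 24}{10} = - 27 \cdot \frac{1}{10} \cdot 104 = \left(-27\right) \frac{52}{5} = - \frac{1404}{5}$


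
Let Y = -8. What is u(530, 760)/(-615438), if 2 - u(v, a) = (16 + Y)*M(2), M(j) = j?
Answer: 7/307719 ≈ 2.2748e-5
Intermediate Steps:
u(v, a) = -14 (u(v, a) = 2 - (16 - 8)*2 = 2 - 8*2 = 2 - 1*16 = 2 - 16 = -14)
u(530, 760)/(-615438) = -14/(-615438) = -14*(-1/615438) = 7/307719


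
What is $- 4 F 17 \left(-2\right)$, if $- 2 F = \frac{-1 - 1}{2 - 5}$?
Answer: $- \frac{136}{3} \approx -45.333$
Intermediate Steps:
$F = - \frac{1}{3}$ ($F = - \frac{\left(-1 - 1\right) \frac{1}{2 - 5}}{2} = - \frac{\left(-2\right) \frac{1}{-3}}{2} = - \frac{\left(-2\right) \left(- \frac{1}{3}\right)}{2} = \left(- \frac{1}{2}\right) \frac{2}{3} = - \frac{1}{3} \approx -0.33333$)
$- 4 F 17 \left(-2\right) = \left(-4\right) \left(- \frac{1}{3}\right) 17 \left(-2\right) = \frac{4}{3} \cdot 17 \left(-2\right) = \frac{68}{3} \left(-2\right) = - \frac{136}{3}$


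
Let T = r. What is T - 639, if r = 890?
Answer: 251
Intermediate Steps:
T = 890
T - 639 = 890 - 639 = 251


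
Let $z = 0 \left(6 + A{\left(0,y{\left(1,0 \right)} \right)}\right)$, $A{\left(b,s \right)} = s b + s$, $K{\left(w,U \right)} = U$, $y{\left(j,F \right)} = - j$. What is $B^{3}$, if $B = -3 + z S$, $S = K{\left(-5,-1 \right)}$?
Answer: $-27$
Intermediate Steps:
$A{\left(b,s \right)} = s + b s$ ($A{\left(b,s \right)} = b s + s = s + b s$)
$S = -1$
$z = 0$ ($z = 0 \left(6 + \left(-1\right) 1 \left(1 + 0\right)\right) = 0 \left(6 - 1\right) = 0 \cdot 5 = 0$)
$B = -3$ ($B = -3 + 0 \left(-1\right) = -3 + 0 = -3$)
$B^{3} = \left(-3\right)^{3} = -27$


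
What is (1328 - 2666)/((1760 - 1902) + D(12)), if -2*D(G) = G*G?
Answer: 669/107 ≈ 6.2523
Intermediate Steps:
D(G) = -G²/2 (D(G) = -G*G/2 = -G²/2)
(1328 - 2666)/((1760 - 1902) + D(12)) = (1328 - 2666)/((1760 - 1902) - ½*12²) = -1338/(-142 - ½*144) = -1338/(-142 - 72) = -1338/(-214) = -1338*(-1/214) = 669/107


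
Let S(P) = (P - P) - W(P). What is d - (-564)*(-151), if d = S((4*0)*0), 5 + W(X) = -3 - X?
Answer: -85156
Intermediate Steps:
W(X) = -8 - X (W(X) = -5 + (-3 - X) = -8 - X)
S(P) = 8 + P (S(P) = (P - P) - (-8 - P) = 0 + (8 + P) = 8 + P)
d = 8 (d = 8 + (4*0)*0 = 8 + 0*0 = 8 + 0 = 8)
d - (-564)*(-151) = 8 - (-564)*(-151) = 8 - 564*151 = 8 - 85164 = -85156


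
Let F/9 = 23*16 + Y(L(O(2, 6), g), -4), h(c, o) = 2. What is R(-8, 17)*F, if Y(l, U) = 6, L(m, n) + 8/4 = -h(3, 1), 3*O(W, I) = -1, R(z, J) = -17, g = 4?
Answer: -57222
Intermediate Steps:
O(W, I) = -1/3 (O(W, I) = (1/3)*(-1) = -1/3)
L(m, n) = -4 (L(m, n) = -2 - 1*2 = -2 - 2 = -4)
F = 3366 (F = 9*(23*16 + 6) = 9*(368 + 6) = 9*374 = 3366)
R(-8, 17)*F = -17*3366 = -57222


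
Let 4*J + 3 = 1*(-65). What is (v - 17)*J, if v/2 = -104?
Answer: 3825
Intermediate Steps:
v = -208 (v = 2*(-104) = -208)
J = -17 (J = -3/4 + (1*(-65))/4 = -3/4 + (1/4)*(-65) = -3/4 - 65/4 = -17)
(v - 17)*J = (-208 - 17)*(-17) = -225*(-17) = 3825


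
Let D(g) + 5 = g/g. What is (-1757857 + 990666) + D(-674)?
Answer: -767195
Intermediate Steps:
D(g) = -4 (D(g) = -5 + g/g = -5 + 1 = -4)
(-1757857 + 990666) + D(-674) = (-1757857 + 990666) - 4 = -767191 - 4 = -767195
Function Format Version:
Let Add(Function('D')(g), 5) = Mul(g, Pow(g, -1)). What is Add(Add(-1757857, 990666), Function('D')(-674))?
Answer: -767195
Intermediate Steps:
Function('D')(g) = -4 (Function('D')(g) = Add(-5, Mul(g, Pow(g, -1))) = Add(-5, 1) = -4)
Add(Add(-1757857, 990666), Function('D')(-674)) = Add(Add(-1757857, 990666), -4) = Add(-767191, -4) = -767195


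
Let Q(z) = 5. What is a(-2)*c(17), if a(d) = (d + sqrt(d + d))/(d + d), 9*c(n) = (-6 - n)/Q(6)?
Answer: -23/90 + 23*I/90 ≈ -0.25556 + 0.25556*I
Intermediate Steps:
c(n) = -2/15 - n/45 (c(n) = ((-6 - n)/5)/9 = ((-6 - n)*(1/5))/9 = (-6/5 - n/5)/9 = -2/15 - n/45)
a(d) = (d + sqrt(2)*sqrt(d))/(2*d) (a(d) = (d + sqrt(2*d))/((2*d)) = (d + sqrt(2)*sqrt(d))*(1/(2*d)) = (d + sqrt(2)*sqrt(d))/(2*d))
a(-2)*c(17) = (1/2 + sqrt(2)/(2*sqrt(-2)))*(-2/15 - 1/45*17) = (1/2 + sqrt(2)*(-I*sqrt(2)/2)/2)*(-2/15 - 17/45) = (1/2 - I/2)*(-23/45) = -23/90 + 23*I/90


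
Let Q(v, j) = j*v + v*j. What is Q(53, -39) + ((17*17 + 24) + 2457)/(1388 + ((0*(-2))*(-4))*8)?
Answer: -2867611/694 ≈ -4132.0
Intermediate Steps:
Q(v, j) = 2*j*v (Q(v, j) = j*v + j*v = 2*j*v)
Q(53, -39) + ((17*17 + 24) + 2457)/(1388 + ((0*(-2))*(-4))*8) = 2*(-39)*53 + ((17*17 + 24) + 2457)/(1388 + ((0*(-2))*(-4))*8) = -4134 + ((289 + 24) + 2457)/(1388 + (0*(-4))*8) = -4134 + (313 + 2457)/(1388 + 0*8) = -4134 + 2770/(1388 + 0) = -4134 + 2770/1388 = -4134 + 2770*(1/1388) = -4134 + 1385/694 = -2867611/694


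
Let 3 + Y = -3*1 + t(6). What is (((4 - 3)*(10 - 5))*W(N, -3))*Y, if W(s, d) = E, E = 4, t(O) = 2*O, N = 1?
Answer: 120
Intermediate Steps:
Y = 6 (Y = -3 + (-3*1 + 2*6) = -3 + (-3 + 12) = -3 + 9 = 6)
W(s, d) = 4
(((4 - 3)*(10 - 5))*W(N, -3))*Y = (((4 - 3)*(10 - 5))*4)*6 = ((1*5)*4)*6 = (5*4)*6 = 20*6 = 120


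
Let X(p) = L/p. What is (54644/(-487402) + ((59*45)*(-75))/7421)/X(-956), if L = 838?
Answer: 23292805293386/757763645699 ≈ 30.739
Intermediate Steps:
X(p) = 838/p
(54644/(-487402) + ((59*45)*(-75))/7421)/X(-956) = (54644/(-487402) + ((59*45)*(-75))/7421)/((838/(-956))) = (54644*(-1/487402) + (2655*(-75))*(1/7421))/((838*(-1/956))) = (-27322/243701 - 199125*1/7421)/(-419/478) = (-27322/243701 - 199125/7421)*(-478/419) = -48729718187/1808505121*(-478/419) = 23292805293386/757763645699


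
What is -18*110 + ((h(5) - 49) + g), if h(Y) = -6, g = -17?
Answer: -2052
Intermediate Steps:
-18*110 + ((h(5) - 49) + g) = -18*110 + ((-6 - 49) - 17) = -1980 + (-55 - 17) = -1980 - 72 = -2052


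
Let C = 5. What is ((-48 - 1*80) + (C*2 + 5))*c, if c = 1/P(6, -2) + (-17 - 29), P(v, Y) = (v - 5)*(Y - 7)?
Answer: 46895/9 ≈ 5210.6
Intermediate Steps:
P(v, Y) = (-7 + Y)*(-5 + v) (P(v, Y) = (-5 + v)*(-7 + Y) = (-7 + Y)*(-5 + v))
c = -415/9 (c = 1/(35 - 7*6 - 5*(-2) - 2*6) + (-17 - 29) = 1/(35 - 42 + 10 - 12) - 46 = 1/(-9) - 46 = -1/9 - 46 = -415/9 ≈ -46.111)
((-48 - 1*80) + (C*2 + 5))*c = ((-48 - 1*80) + (5*2 + 5))*(-415/9) = ((-48 - 80) + (10 + 5))*(-415/9) = (-128 + 15)*(-415/9) = -113*(-415/9) = 46895/9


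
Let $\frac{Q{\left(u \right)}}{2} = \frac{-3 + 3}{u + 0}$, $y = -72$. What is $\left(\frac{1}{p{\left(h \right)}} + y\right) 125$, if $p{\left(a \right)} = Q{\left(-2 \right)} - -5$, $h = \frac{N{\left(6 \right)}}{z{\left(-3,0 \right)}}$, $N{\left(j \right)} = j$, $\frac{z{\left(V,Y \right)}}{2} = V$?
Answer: $-8975$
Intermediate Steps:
$z{\left(V,Y \right)} = 2 V$
$Q{\left(u \right)} = 0$ ($Q{\left(u \right)} = 2 \frac{-3 + 3}{u + 0} = 2 \frac{0}{u} = 2 \cdot 0 = 0$)
$h = -1$ ($h = \frac{6}{2 \left(-3\right)} = \frac{6}{-6} = 6 \left(- \frac{1}{6}\right) = -1$)
$p{\left(a \right)} = 5$ ($p{\left(a \right)} = 0 - -5 = 0 + 5 = 5$)
$\left(\frac{1}{p{\left(h \right)}} + y\right) 125 = \left(\frac{1}{5} - 72\right) 125 = \left(- \frac{359}{5}\right) 125 = -8975$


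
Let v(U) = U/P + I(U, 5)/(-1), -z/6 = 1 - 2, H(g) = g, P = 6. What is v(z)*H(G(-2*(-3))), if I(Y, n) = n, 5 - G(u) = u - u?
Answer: -20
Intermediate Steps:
G(u) = 5 (G(u) = 5 - (u - u) = 5 - 1*0 = 5 + 0 = 5)
z = 6 (z = -6*(1 - 2) = -6*(-1) = 6)
v(U) = -5 + U/6 (v(U) = U/6 + 5/(-1) = U*(⅙) + 5*(-1) = U/6 - 5 = -5 + U/6)
v(z)*H(G(-2*(-3))) = (-5 + (⅙)*6)*5 = (-5 + 1)*5 = -4*5 = -20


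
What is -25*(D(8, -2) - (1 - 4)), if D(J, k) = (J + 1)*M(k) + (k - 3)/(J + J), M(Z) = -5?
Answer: 16925/16 ≈ 1057.8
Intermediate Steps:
D(J, k) = -5 - 5*J + (-3 + k)/(2*J) (D(J, k) = (J + 1)*(-5) + (k - 3)/(J + J) = (1 + J)*(-5) + (-3 + k)/((2*J)) = (-5 - 5*J) + (-3 + k)*(1/(2*J)) = (-5 - 5*J) + (-3 + k)/(2*J) = -5 - 5*J + (-3 + k)/(2*J))
-25*(D(8, -2) - (1 - 4)) = -25*((½)*(-3 - 2 - 10*8*(1 + 8))/8 - (1 - 4)) = -25*((½)*(⅛)*(-3 - 2 - 10*8*9) - 1*(-3)) = -25*((½)*(⅛)*(-3 - 2 - 720) + 3) = -25*((½)*(⅛)*(-725) + 3) = -25*(-725/16 + 3) = -25*(-677/16) = 16925/16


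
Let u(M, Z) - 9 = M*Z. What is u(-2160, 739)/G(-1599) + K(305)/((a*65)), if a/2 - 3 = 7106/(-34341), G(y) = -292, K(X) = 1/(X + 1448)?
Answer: 17445627718406301/3191344668980 ≈ 5466.5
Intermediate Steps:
K(X) = 1/(1448 + X)
a = 191834/34341 (a = 6 + 2*(7106/(-34341)) = 6 + 2*(7106*(-1/34341)) = 6 + 2*(-7106/34341) = 6 - 14212/34341 = 191834/34341 ≈ 5.5862)
u(M, Z) = 9 + M*Z
u(-2160, 739)/G(-1599) + K(305)/((a*65)) = (9 - 2160*739)/(-292) + 1/((1448 + 305)*(((191834/34341)*65))) = (9 - 1596240)*(-1/292) + 1/(1753*(12469210/34341)) = -1596231*(-1/292) + (1/1753)*(34341/12469210) = 1596231/292 + 34341/21858525130 = 17445627718406301/3191344668980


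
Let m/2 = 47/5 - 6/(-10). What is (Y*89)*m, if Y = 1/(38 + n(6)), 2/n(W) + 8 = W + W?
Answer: 3560/77 ≈ 46.234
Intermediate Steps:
n(W) = 2/(-8 + 2*W) (n(W) = 2/(-8 + (W + W)) = 2/(-8 + 2*W))
Y = 2/77 (Y = 1/(38 + 1/(-4 + 6)) = 1/(38 + 1/2) = 1/(77/2) = 2/77 ≈ 0.025974)
m = 20 (m = 2*(47/5 - 6/(-10)) = 2*(47*(1/5) - 6*(-1/10)) = 2*(47/5 + 3/5) = 2*10 = 20)
(Y*89)*m = ((2/77)*89)*20 = (178/77)*20 = 3560/77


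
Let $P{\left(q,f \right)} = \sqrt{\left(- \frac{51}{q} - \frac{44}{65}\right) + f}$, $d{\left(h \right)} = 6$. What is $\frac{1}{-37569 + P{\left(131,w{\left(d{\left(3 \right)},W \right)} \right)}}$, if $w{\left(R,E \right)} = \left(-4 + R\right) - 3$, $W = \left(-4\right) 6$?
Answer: $- \frac{319900035}{12018324432509} - \frac{i \sqrt{149812910}}{12018324432509} \approx -2.6618 \cdot 10^{-5} - 1.0184 \cdot 10^{-9} i$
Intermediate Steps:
$W = -24$
$w{\left(R,E \right)} = -7 + R$
$P{\left(q,f \right)} = \sqrt{- \frac{44}{65} + f - \frac{51}{q}}$ ($P{\left(q,f \right)} = \sqrt{\left(- \frac{51}{q} - \frac{44}{65}\right) + f} = \sqrt{\left(- \frac{44}{65} - \frac{51}{q}\right) + f} = \sqrt{- \frac{44}{65} + f - \frac{51}{q}}$)
$\frac{1}{-37569 + P{\left(131,w{\left(d{\left(3 \right)},W \right)} \right)}} = \frac{1}{-37569 + \frac{\sqrt{-2860 - \frac{215475}{131} + 4225 \left(-7 + 6\right)}}{65}} = \frac{1}{-37569 + \frac{\sqrt{-2860 - \frac{215475}{131} + 4225 \left(-1\right)}}{65}} = \frac{1}{-37569 + \frac{\sqrt{-2860 - \frac{215475}{131} - 4225}}{65}} = \frac{1}{-37569 + \frac{\sqrt{- \frac{1143610}{131}}}{65}} = \frac{1}{-37569 + \frac{\frac{1}{131} i \sqrt{149812910}}{65}} = \frac{1}{-37569 + \frac{i \sqrt{149812910}}{8515}}$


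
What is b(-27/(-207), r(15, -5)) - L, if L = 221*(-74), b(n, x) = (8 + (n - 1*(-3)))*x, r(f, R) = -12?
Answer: 373070/23 ≈ 16220.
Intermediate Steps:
b(n, x) = x*(11 + n) (b(n, x) = (8 + (n + 3))*x = (8 + (3 + n))*x = (11 + n)*x = x*(11 + n))
L = -16354
b(-27/(-207), r(15, -5)) - L = -12*(11 - 27/(-207)) - 1*(-16354) = -12*(11 - 27*(-1/207)) + 16354 = -12*(11 + 3/23) + 16354 = -12*256/23 + 16354 = -3072/23 + 16354 = 373070/23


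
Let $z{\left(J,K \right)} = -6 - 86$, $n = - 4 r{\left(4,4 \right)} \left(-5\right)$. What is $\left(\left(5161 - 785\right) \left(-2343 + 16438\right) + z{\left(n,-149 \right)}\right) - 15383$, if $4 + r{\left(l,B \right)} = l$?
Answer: $61664245$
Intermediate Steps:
$r{\left(l,B \right)} = -4 + l$
$n = 0$ ($n = - 4 \left(-4 + 4\right) \left(-5\right) = \left(-4\right) 0 \left(-5\right) = 0 \left(-5\right) = 0$)
$z{\left(J,K \right)} = -92$
$\left(\left(5161 - 785\right) \left(-2343 + 16438\right) + z{\left(n,-149 \right)}\right) - 15383 = \left(\left(5161 - 785\right) \left(-2343 + 16438\right) - 92\right) - 15383 = \left(4376 \cdot 14095 - 92\right) - 15383 = \left(61679720 - 92\right) - 15383 = 61679628 - 15383 = 61664245$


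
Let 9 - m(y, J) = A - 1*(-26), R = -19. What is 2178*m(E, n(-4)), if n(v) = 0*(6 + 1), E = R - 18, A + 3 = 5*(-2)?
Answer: -8712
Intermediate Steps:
A = -13 (A = -3 + 5*(-2) = -3 - 10 = -13)
E = -37 (E = -19 - 18 = -37)
n(v) = 0 (n(v) = 0*7 = 0)
m(y, J) = -4 (m(y, J) = 9 - (-13 - 1*(-26)) = 9 - (-13 + 26) = 9 - 1*13 = 9 - 13 = -4)
2178*m(E, n(-4)) = 2178*(-4) = -8712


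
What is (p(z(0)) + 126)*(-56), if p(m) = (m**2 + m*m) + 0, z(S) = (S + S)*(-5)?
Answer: -7056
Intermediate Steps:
z(S) = -10*S (z(S) = (2*S)*(-5) = -10*S)
p(m) = 2*m**2 (p(m) = (m**2 + m**2) + 0 = 2*m**2 + 0 = 2*m**2)
(p(z(0)) + 126)*(-56) = (2*(-10*0)**2 + 126)*(-56) = (2*0**2 + 126)*(-56) = (2*0 + 126)*(-56) = (0 + 126)*(-56) = 126*(-56) = -7056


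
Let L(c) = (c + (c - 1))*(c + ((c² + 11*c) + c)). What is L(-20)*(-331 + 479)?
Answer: -849520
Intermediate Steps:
L(c) = (-1 + 2*c)*(c² + 13*c) (L(c) = (c + (-1 + c))*(c + (c² + 12*c)) = (-1 + 2*c)*(c² + 13*c))
L(-20)*(-331 + 479) = (-20*(-13 + 2*(-20)² + 25*(-20)))*(-331 + 479) = -20*(-13 + 2*400 - 500)*148 = -20*(-13 + 800 - 500)*148 = -20*287*148 = -5740*148 = -849520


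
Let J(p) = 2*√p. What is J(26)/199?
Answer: 2*√26/199 ≈ 0.051246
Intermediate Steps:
J(26)/199 = (2*√26)/199 = (2*√26)*(1/199) = 2*√26/199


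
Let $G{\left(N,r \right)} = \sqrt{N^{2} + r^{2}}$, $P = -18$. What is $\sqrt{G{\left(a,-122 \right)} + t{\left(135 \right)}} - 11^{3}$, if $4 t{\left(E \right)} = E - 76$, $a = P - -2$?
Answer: $-1331 + \frac{\sqrt{59 + 8 \sqrt{3785}}}{2} \approx -1319.3$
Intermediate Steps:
$a = -16$ ($a = -18 - -2 = -18 + 2 = -16$)
$t{\left(E \right)} = -19 + \frac{E}{4}$ ($t{\left(E \right)} = \frac{E - 76}{4} = \frac{-76 + E}{4} = -19 + \frac{E}{4}$)
$\sqrt{G{\left(a,-122 \right)} + t{\left(135 \right)}} - 11^{3} = \sqrt{\sqrt{\left(-16\right)^{2} + \left(-122\right)^{2}} + \left(-19 + \frac{1}{4} \cdot 135\right)} - 11^{3} = \sqrt{\sqrt{256 + 14884} + \left(-19 + \frac{135}{4}\right)} - 1331 = \sqrt{\sqrt{15140} + \frac{59}{4}} - 1331 = \sqrt{2 \sqrt{3785} + \frac{59}{4}} - 1331 = \sqrt{\frac{59}{4} + 2 \sqrt{3785}} - 1331 = -1331 + \sqrt{\frac{59}{4} + 2 \sqrt{3785}}$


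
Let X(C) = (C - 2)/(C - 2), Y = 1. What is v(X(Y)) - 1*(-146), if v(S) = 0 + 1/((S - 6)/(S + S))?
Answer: 728/5 ≈ 145.60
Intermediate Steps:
X(C) = 1 (X(C) = (-2 + C)/(-2 + C) = 1)
v(S) = 2*S/(-6 + S) (v(S) = 0 + 1/((-6 + S)/((2*S))) = 0 + 1/((-6 + S)*(1/(2*S))) = 0 + 1/((-6 + S)/(2*S)) = 0 + 2*S/(-6 + S) = 2*S/(-6 + S))
v(X(Y)) - 1*(-146) = 2*1/(-6 + 1) - 1*(-146) = 2*1/(-5) + 146 = 2*1*(-1/5) + 146 = -2/5 + 146 = 728/5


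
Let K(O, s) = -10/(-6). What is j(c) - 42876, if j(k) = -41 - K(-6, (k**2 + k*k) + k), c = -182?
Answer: -128756/3 ≈ -42919.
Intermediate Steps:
K(O, s) = 5/3 (K(O, s) = -10*(-1/6) = 5/3)
j(k) = -128/3 (j(k) = -41 - 1*5/3 = -41 - 5/3 = -128/3)
j(c) - 42876 = -128/3 - 42876 = -128756/3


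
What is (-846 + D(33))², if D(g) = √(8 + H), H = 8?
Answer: 708964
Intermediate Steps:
D(g) = 4 (D(g) = √(8 + 8) = √16 = 4)
(-846 + D(33))² = (-846 + 4)² = (-842)² = 708964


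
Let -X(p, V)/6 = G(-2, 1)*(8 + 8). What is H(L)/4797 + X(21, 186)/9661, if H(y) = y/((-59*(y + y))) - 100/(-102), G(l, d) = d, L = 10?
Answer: -2714854027/278897090706 ≈ -0.0097342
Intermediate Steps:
X(p, V) = -96 (X(p, V) = -6*(8 + 8) = -6*16 = -96)
H(y) = 5849/6018 (H(y) = y/((-118*y)) - 100*(-1/102) = y/((-118*y)) + 50/51 = y*(-1/(118*y)) + 50/51 = -1/118 + 50/51 = 5849/6018)
H(L)/4797 + X(21, 186)/9661 = (5849/6018)/4797 - 96/9661 = (5849/6018)*(1/4797) - 96*1/9661 = 5849/28868346 - 96/9661 = -2714854027/278897090706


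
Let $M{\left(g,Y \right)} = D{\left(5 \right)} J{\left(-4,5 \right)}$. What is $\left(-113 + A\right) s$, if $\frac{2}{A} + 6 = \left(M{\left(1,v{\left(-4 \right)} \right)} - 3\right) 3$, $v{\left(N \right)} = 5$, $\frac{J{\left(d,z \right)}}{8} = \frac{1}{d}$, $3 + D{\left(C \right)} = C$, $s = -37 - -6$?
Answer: $\frac{94643}{27} \approx 3505.3$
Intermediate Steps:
$s = -31$ ($s = -37 + 6 = -31$)
$D{\left(C \right)} = -3 + C$
$J{\left(d,z \right)} = \frac{8}{d}$
$M{\left(g,Y \right)} = -4$ ($M{\left(g,Y \right)} = \left(-3 + 5\right) \frac{8}{-4} = 2 \cdot 8 \left(- \frac{1}{4}\right) = 2 \left(-2\right) = -4$)
$A = - \frac{2}{27}$ ($A = \frac{2}{-6 + \left(-4 - 3\right) 3} = \frac{2}{-6 - 21} = \frac{2}{-27} = 2 \left(- \frac{1}{27}\right) = - \frac{2}{27} \approx -0.074074$)
$\left(-113 + A\right) s = \left(-113 - \frac{2}{27}\right) \left(-31\right) = \left(- \frac{3053}{27}\right) \left(-31\right) = \frac{94643}{27}$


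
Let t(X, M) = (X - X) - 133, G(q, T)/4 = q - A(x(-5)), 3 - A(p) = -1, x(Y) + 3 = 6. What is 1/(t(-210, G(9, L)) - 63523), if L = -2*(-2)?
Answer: -1/63656 ≈ -1.5709e-5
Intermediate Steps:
L = 4
x(Y) = 3 (x(Y) = -3 + 6 = 3)
A(p) = 4 (A(p) = 3 - 1*(-1) = 3 + 1 = 4)
G(q, T) = -16 + 4*q (G(q, T) = 4*(q - 1*4) = 4*(q - 4) = 4*(-4 + q) = -16 + 4*q)
t(X, M) = -133 (t(X, M) = 0 - 133 = -133)
1/(t(-210, G(9, L)) - 63523) = 1/(-133 - 63523) = 1/(-63656) = -1/63656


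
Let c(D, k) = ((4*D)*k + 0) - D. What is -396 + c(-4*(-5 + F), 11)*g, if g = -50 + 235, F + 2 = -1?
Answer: 254164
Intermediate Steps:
F = -3 (F = -2 - 1 = -3)
g = 185
c(D, k) = -D + 4*D*k (c(D, k) = (4*D*k + 0) - D = 4*D*k - D = -D + 4*D*k)
-396 + c(-4*(-5 + F), 11)*g = -396 + ((-4*(-5 - 3))*(-1 + 4*11))*185 = -396 + ((-4*(-8))*(-1 + 44))*185 = -396 + (32*43)*185 = -396 + 1376*185 = -396 + 254560 = 254164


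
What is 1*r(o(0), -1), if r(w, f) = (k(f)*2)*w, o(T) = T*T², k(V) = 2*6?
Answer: 0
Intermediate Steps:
k(V) = 12
o(T) = T³
r(w, f) = 24*w (r(w, f) = (12*2)*w = 24*w)
1*r(o(0), -1) = 1*(24*0³) = 1*(24*0) = 1*0 = 0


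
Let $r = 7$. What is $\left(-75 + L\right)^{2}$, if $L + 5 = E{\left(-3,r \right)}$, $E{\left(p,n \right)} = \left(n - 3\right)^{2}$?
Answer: $4096$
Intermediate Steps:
$E{\left(p,n \right)} = \left(-3 + n\right)^{2}$
$L = 11$ ($L = -5 + \left(-3 + 7\right)^{2} = -5 + 4^{2} = -5 + 16 = 11$)
$\left(-75 + L\right)^{2} = \left(-75 + 11\right)^{2} = \left(-64\right)^{2} = 4096$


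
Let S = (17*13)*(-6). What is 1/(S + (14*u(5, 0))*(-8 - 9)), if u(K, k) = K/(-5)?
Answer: -1/1088 ≈ -0.00091912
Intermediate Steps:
u(K, k) = -K/5 (u(K, k) = K*(-⅕) = -K/5)
S = -1326 (S = 221*(-6) = -1326)
1/(S + (14*u(5, 0))*(-8 - 9)) = 1/(-1326 + (14*(-⅕*5))*(-8 - 9)) = 1/(-1326 + (14*(-1))*(-17)) = 1/(-1326 - 14*(-17)) = 1/(-1326 + 238) = 1/(-1088) = -1/1088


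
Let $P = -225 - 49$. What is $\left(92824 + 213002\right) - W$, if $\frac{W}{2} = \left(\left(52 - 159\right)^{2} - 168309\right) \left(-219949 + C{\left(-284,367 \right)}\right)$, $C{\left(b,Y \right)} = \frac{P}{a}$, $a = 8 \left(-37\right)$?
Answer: $- \frac{2553066749888}{37} \approx -6.9002 \cdot 10^{10}$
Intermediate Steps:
$P = -274$ ($P = -225 - 49 = -274$)
$a = -296$
$C{\left(b,Y \right)} = \frac{137}{148}$ ($C{\left(b,Y \right)} = - \frac{274}{-296} = \left(-274\right) \left(- \frac{1}{296}\right) = \frac{137}{148}$)
$W = \frac{2553078065450}{37}$ ($W = 2 \left(\left(52 - 159\right)^{2} - 168309\right) \left(-219949 + \frac{137}{148}\right) = 2 \left(\left(-107\right)^{2} - 168309\right) \left(- \frac{32552315}{148}\right) = 2 \left(11449 - 168309\right) \left(- \frac{32552315}{148}\right) = 2 \left(\left(-156860\right) \left(- \frac{32552315}{148}\right)\right) = 2 \cdot \frac{1276539032725}{37} = \frac{2553078065450}{37} \approx 6.9002 \cdot 10^{10}$)
$\left(92824 + 213002\right) - W = \left(92824 + 213002\right) - \frac{2553078065450}{37} = 305826 - \frac{2553078065450}{37} = - \frac{2553066749888}{37}$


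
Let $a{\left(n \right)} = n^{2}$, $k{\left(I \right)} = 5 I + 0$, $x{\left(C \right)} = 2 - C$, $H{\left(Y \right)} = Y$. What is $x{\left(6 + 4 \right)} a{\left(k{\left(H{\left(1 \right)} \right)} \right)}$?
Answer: $-200$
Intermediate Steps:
$k{\left(I \right)} = 5 I$
$x{\left(6 + 4 \right)} a{\left(k{\left(H{\left(1 \right)} \right)} \right)} = \left(2 - \left(6 + 4\right)\right) \left(5 \cdot 1\right)^{2} = \left(2 - 10\right) 5^{2} = \left(2 - 10\right) 25 = \left(-8\right) 25 = -200$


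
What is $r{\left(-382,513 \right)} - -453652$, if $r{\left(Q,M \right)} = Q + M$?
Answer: $453783$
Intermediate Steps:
$r{\left(Q,M \right)} = M + Q$
$r{\left(-382,513 \right)} - -453652 = \left(513 - 382\right) - -453652 = 131 + 453652 = 453783$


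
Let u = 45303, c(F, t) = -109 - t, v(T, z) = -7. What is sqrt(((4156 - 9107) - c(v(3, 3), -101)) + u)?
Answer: 2*sqrt(10090) ≈ 200.90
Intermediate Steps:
sqrt(((4156 - 9107) - c(v(3, 3), -101)) + u) = sqrt(((4156 - 9107) - (-109 - 1*(-101))) + 45303) = sqrt((-4951 - (-109 + 101)) + 45303) = sqrt((-4951 - 1*(-8)) + 45303) = sqrt((-4951 + 8) + 45303) = sqrt(-4943 + 45303) = sqrt(40360) = 2*sqrt(10090)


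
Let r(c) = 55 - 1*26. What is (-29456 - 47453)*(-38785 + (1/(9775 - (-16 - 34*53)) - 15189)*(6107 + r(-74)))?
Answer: 83131999201244469/11593 ≈ 7.1709e+12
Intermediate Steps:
r(c) = 29 (r(c) = 55 - 26 = 29)
(-29456 - 47453)*(-38785 + (1/(9775 - (-16 - 34*53)) - 15189)*(6107 + r(-74))) = (-29456 - 47453)*(-38785 + (1/(9775 - (-16 - 34*53)) - 15189)*(6107 + 29)) = -76909*(-38785 + (1/(9775 - (-16 - 1802)) - 15189)*6136) = -76909*(-38785 + (1/(9775 - 1*(-1818)) - 15189)*6136) = -76909*(-38785 + (1/(9775 + 1818) - 15189)*6136) = -76909*(-38785 + (1/11593 - 15189)*6136) = -76909*(-38785 - 176086076/11593*6136) = -76909*(-38785 - 1080464162336/11593) = -76909*(-1080913796841/11593) = 83131999201244469/11593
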